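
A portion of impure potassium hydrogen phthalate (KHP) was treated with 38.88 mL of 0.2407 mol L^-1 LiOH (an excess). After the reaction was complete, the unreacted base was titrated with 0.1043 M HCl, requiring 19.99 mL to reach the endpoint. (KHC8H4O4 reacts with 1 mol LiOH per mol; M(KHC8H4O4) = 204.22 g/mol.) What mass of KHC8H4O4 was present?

Total n(LiOH) added = 0.2407 x 0.03888 = 0.009358 mol.
n(HCl) used = 0.1043 x 0.01999 = 0.002085 mol, which equals the excess n(LiOH).
So n(LiOH) consumed by the sample = 0.009358 - 0.002085 = 0.007273 mol.
n(KHC8H4O4) = 0.007273 / 1 = 0.007273 mol.
mass = 0.007273 mol x 204.22 g/mol = 1.49 g.

1.49 g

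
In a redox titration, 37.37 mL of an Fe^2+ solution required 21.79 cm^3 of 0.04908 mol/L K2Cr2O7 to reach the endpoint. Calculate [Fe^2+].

0.172 M

n(K2Cr2O7) = 0.04908 x 0.02179 = 0.001069 mol.
From the balanced equation, 1 mol K2Cr2O7 reacts with 6 mol Fe^2+, so n(Fe^2+) = 0.001069 x 6/1 = 0.006417 mol.
[Fe^2+] = 0.006417 / 0.03737 L = 0.172 M.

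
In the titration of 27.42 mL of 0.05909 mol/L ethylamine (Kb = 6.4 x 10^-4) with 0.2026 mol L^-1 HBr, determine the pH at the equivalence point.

6.07

n(C2H5NH2) = 0.05909 x 0.02742 = 0.001620 mol; V(HBr) at equivalence = 0.001620/0.2026 = 0.007997 L.
At equivalence the base is fully converted to C2H5NH3+; total volume = 0.03542 L, so [C2H5NH3+] = 0.001620/0.03542 = 0.04575 M.
Ka(C2H5NH3+) = Kw/Kb = 1.0e-14 / 6.4 x 10^-4 = 1.56e-11.
[H^+] = sqrt(Ka x [C2H5NH3+]) = sqrt(1.56e-11 x 0.04575) = 8.45e-7 M.
pH = -log(8.45e-7) = 6.07.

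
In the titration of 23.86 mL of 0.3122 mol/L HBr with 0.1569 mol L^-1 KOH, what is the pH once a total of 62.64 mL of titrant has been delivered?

n(acid) = 0.3122 x 0.02386 = 0.007449 mol; n(KOH) added = 0.1569 x 0.06264 = 0.009828 mol.
Base is in excess by 0.009828 - 0.007449 = 0.002379 mol in a total volume of 0.08650 L.
[OH^-] = 0.002379/0.08650 = 0.02750 M, so pOH = 1.56 and pH = 14.00 - 1.56 = 12.44.

12.44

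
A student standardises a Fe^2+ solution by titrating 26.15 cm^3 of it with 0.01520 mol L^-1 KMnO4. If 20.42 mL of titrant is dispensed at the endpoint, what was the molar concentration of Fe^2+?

n(KMnO4) = 0.01520 x 0.02042 = 0.0003104 mol.
From the balanced equation, 1 mol KMnO4 reacts with 5 mol Fe^2+, so n(Fe^2+) = 0.0003104 x 5/1 = 0.001552 mol.
[Fe^2+] = 0.001552 / 0.02615 L = 0.0593 M.

0.0593 M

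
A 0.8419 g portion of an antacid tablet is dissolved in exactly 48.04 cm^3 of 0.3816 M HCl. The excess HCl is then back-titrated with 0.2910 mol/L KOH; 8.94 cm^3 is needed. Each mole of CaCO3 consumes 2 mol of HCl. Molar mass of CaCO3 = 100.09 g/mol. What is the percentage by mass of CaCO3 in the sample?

93.5%

Total n(HCl) added = 0.3816 x 0.04804 = 0.01833 mol.
n(KOH) used = 0.2910 x 0.008940 = 0.002602 mol, which equals the excess n(HCl).
So n(HCl) consumed by the sample = 0.01833 - 0.002602 = 0.01573 mol.
n(CaCO3) = 0.01573 / 2 = 0.007865 mol.
mass CaCO3 = 0.007865 x 100.09 = 0.7872 g, so %CaCO3 = 0.7872/0.8419 x 100 = 93.5%.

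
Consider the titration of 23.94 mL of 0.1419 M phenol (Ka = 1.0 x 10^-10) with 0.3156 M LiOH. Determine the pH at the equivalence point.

n(C6H5OH) = 0.1419 x 0.02394 = 0.003397 mol; V(LiOH) at equivalence = 0.003397/0.3156 = 0.01076 L.
At equivalence all the acid is converted to C6H5O-; total volume = 0.02394 + 0.01076 = 0.03470 L, so [C6H5O-] = 0.003397/0.03470 = 0.09789 M.
Kb = Kw/Ka = 1.0e-14 / 1.0 x 10^-10 = 0.000100.
[OH^-] = sqrt(Kb x [C6H5O-]) = sqrt(0.000100 x 0.09789) = 0.00313 M.
pOH = 2.50, so pH = 14.00 - 2.50 = 11.50.

11.50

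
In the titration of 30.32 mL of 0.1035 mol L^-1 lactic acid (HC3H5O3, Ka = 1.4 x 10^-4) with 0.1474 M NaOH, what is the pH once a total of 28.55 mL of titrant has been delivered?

n(acid) = 0.1035 x 0.03032 = 0.003138 mol; n(NaOH) added = 0.1474 x 0.02855 = 0.004208 mol.
Base is in excess by 0.004208 - 0.003138 = 0.001070 mol in a total volume of 0.05887 L.
[OH^-] = 0.001070/0.05887 = 0.01818 M, so pOH = 1.74 and pH = 14.00 - 1.74 = 12.26.

12.26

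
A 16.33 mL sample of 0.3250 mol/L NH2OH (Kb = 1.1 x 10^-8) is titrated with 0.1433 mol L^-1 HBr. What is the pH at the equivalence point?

3.52

n(NH2OH) = 0.3250 x 0.01633 = 0.005307 mol; V(HBr) at equivalence = 0.005307/0.1433 = 0.03704 L.
At equivalence the base is fully converted to NH3OH+; total volume = 0.05337 L, so [NH3OH+] = 0.005307/0.05337 = 0.09945 M.
Ka(NH3OH+) = Kw/Kb = 1.0e-14 / 1.1 x 10^-8 = 9.09e-7.
[H^+] = sqrt(Ka x [NH3OH+]) = sqrt(9.09e-7 x 0.09945) = 0.000301 M.
pH = -log(0.000301) = 3.52.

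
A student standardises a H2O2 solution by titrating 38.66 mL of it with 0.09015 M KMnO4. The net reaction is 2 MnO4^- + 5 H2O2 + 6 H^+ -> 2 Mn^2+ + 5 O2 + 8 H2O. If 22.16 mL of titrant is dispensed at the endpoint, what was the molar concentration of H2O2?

n(KMnO4) = 0.09015 x 0.02216 = 0.001998 mol.
From the balanced equation, 2 mol KMnO4 reacts with 5 mol H2O2, so n(H2O2) = 0.001998 x 5/2 = 0.004994 mol.
[H2O2] = 0.004994 / 0.03866 L = 0.129 M.

0.129 M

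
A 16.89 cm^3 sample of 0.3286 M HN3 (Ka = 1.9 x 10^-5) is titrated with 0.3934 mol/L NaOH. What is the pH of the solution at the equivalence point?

n(HN3) = 0.3286 x 0.01689 = 0.005550 mol; V(NaOH) at equivalence = 0.005550/0.3934 = 0.01411 L.
At equivalence all the acid is converted to N3-; total volume = 0.01689 + 0.01411 = 0.03100 L, so [N3-] = 0.005550/0.03100 = 0.1790 M.
Kb = Kw/Ka = 1.0e-14 / 1.9 x 10^-5 = 5.26e-10.
[OH^-] = sqrt(Kb x [N3-]) = sqrt(5.26e-10 x 0.1790) = 9.71e-6 M.
pOH = 5.01, so pH = 14.00 - 5.01 = 8.99.

8.99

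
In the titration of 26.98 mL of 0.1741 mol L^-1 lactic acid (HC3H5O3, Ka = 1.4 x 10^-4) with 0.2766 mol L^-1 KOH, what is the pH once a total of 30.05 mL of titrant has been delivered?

n(acid) = 0.1741 x 0.02698 = 0.004697 mol; n(KOH) added = 0.2766 x 0.03005 = 0.008312 mol.
Base is in excess by 0.008312 - 0.004697 = 0.003615 mol in a total volume of 0.05703 L.
[OH^-] = 0.003615/0.05703 = 0.06338 M, so pOH = 1.20 and pH = 14.00 - 1.20 = 12.80.

12.80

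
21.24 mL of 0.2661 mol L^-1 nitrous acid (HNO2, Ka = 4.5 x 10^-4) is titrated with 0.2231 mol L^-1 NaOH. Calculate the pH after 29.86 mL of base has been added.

n(acid) = 0.2661 x 0.02124 = 0.005652 mol; n(NaOH) added = 0.2231 x 0.02986 = 0.006662 mol.
Base is in excess by 0.006662 - 0.005652 = 0.001010 mol in a total volume of 0.05110 L.
[OH^-] = 0.001010/0.05110 = 0.01976 M, so pOH = 1.70 and pH = 14.00 - 1.70 = 12.30.

12.30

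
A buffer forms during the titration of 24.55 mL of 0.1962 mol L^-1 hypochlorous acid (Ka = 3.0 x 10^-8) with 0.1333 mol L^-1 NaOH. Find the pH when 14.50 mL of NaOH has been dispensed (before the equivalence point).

7.35

Initial n(HClO) = 0.1962 x 0.02455 = 0.004817 mol.
n(NaOH) added = 0.1333 x 0.01450 = 0.001933 mol, converting that many moles of HClO to ClO-.
Remaining n(HClO) = 0.002884 mol; n(ClO-) = 0.001933 mol.
By Henderson-Hasselbalch, pH = pKa + log([A^-]/[HA]) = 7.52 + log(0.001933/0.002884) = 7.52 + (-0.17) = 7.35.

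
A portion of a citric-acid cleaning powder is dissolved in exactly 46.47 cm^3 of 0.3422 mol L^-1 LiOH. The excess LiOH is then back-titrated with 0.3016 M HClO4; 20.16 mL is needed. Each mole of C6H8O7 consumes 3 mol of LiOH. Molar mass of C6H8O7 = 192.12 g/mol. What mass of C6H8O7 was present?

0.629 g

Total n(LiOH) added = 0.3422 x 0.04647 = 0.01590 mol.
n(HClO4) used = 0.3016 x 0.02016 = 0.006080 mol, which equals the excess n(LiOH).
So n(LiOH) consumed by the sample = 0.01590 - 0.006080 = 0.009822 mol.
n(C6H8O7) = 0.009822 / 3 = 0.003274 mol.
mass = 0.003274 mol x 192.12 g/mol = 0.629 g.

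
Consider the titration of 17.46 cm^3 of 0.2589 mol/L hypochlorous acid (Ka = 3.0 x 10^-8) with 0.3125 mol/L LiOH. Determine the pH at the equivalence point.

10.34

n(HClO) = 0.2589 x 0.01746 = 0.004520 mol; V(LiOH) at equivalence = 0.004520/0.3125 = 0.01447 L.
At equivalence all the acid is converted to ClO-; total volume = 0.01746 + 0.01447 = 0.03193 L, so [ClO-] = 0.004520/0.03193 = 0.1416 M.
Kb = Kw/Ka = 1.0e-14 / 3.0 x 10^-8 = 3.33e-7.
[OH^-] = sqrt(Kb x [ClO-]) = sqrt(3.33e-7 x 0.1416) = 0.000217 M.
pOH = 3.66, so pH = 14.00 - 3.66 = 10.34.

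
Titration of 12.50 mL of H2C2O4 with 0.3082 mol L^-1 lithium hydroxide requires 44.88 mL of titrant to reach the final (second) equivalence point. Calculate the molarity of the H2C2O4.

0.553 M

n(LiOH) = 0.3082 x 0.04488 = 0.01383 mol.
At the final (second) equivalence point, 2 mol OH^- react per mol H2C2O4, so n(H2C2O4) = 0.01383 / 2 = 0.006916 mol.
[H2C2O4] = 0.006916 / 0.01250 L = 0.553 M.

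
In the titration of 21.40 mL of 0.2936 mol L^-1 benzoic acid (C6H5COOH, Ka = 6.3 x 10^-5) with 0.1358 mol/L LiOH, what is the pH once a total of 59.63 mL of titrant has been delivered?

12.35

n(acid) = 0.2936 x 0.02140 = 0.006283 mol; n(LiOH) added = 0.1358 x 0.05963 = 0.008098 mol.
Base is in excess by 0.008098 - 0.006283 = 0.001815 mol in a total volume of 0.08103 L.
[OH^-] = 0.001815/0.08103 = 0.02240 M, so pOH = 1.65 and pH = 14.00 - 1.65 = 12.35.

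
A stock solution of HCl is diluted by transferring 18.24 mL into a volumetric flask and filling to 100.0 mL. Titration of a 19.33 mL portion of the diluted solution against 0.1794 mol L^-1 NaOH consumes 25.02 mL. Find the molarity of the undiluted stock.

1.27 M

n(NaOH) = 0.1794 x 0.02502 = 0.004489 mol.
n(HCl) in the aliquot = 0.004489 mol.
[diluted HCl] = 0.004489 / 0.01933 = 0.2322 M.
Dilution factor = 100.0/18.24 = 5.482, so [stock] = 0.2322 x 5.482 = 1.27 M.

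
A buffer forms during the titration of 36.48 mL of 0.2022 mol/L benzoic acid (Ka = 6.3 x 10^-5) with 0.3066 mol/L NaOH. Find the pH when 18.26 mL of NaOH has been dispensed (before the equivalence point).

4.70

Initial n(C6H5COOH) = 0.2022 x 0.03648 = 0.007376 mol.
n(NaOH) added = 0.3066 x 0.01826 = 0.005599 mol, converting that many moles of C6H5COOH to C6H5COO-.
Remaining n(C6H5COOH) = 0.001778 mol; n(C6H5COO-) = 0.005599 mol.
By Henderson-Hasselbalch, pH = pKa + log([A^-]/[HA]) = 4.20 + log(0.005599/0.001778) = 4.20 + (+0.50) = 4.70.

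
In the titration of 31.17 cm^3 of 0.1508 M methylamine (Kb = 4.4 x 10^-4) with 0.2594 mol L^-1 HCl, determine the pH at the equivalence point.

5.83

n(CH3NH2) = 0.1508 x 0.03117 = 0.004700 mol; V(HCl) at equivalence = 0.004700/0.2594 = 0.01812 L.
At equivalence the base is fully converted to CH3NH3+; total volume = 0.04929 L, so [CH3NH3+] = 0.004700/0.04929 = 0.09536 M.
Ka(CH3NH3+) = Kw/Kb = 1.0e-14 / 4.4 x 10^-4 = 2.27e-11.
[H^+] = sqrt(Ka x [CH3NH3+]) = sqrt(2.27e-11 x 0.09536) = 1.47e-6 M.
pH = -log(1.47e-6) = 5.83.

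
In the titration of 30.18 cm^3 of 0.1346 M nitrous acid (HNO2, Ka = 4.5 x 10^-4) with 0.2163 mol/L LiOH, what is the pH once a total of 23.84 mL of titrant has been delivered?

12.31

n(acid) = 0.1346 x 0.03018 = 0.004062 mol; n(LiOH) added = 0.2163 x 0.02384 = 0.005157 mol.
Base is in excess by 0.005157 - 0.004062 = 0.001094 mol in a total volume of 0.05402 L.
[OH^-] = 0.001094/0.05402 = 0.02026 M, so pOH = 1.69 and pH = 14.00 - 1.69 = 12.31.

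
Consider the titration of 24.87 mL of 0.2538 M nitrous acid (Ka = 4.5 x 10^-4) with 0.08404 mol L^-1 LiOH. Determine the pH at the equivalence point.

8.07

n(HNO2) = 0.2538 x 0.02487 = 0.006312 mol; V(LiOH) at equivalence = 0.006312/0.08404 = 0.07511 L.
At equivalence all the acid is converted to NO2-; total volume = 0.02487 + 0.07511 = 0.09998 L, so [NO2-] = 0.006312/0.09998 = 0.06313 M.
Kb = Kw/Ka = 1.0e-14 / 4.5 x 10^-4 = 2.22e-11.
[OH^-] = sqrt(Kb x [NO2-]) = sqrt(2.22e-11 x 0.06313) = 1.18e-6 M.
pOH = 5.93, so pH = 14.00 - 5.93 = 8.07.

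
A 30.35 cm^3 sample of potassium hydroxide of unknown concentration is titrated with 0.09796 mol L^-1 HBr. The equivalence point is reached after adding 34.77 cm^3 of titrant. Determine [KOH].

n(HBr) delivered = 0.09796 x 0.03477 = 0.003406 mol.
For a 1:1 reaction, n(KOH) = 0.003406 mol.
[KOH] = 0.003406 mol / 0.03035 L = 0.112 M.

0.112 M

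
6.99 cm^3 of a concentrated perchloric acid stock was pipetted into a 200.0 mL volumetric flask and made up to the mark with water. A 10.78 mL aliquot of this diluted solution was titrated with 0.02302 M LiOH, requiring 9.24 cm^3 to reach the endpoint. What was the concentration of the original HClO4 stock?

0.565 M

n(LiOH) = 0.02302 x 0.009240 = 0.0002127 mol.
n(HClO4) in the aliquot = 0.0002127 mol.
[diluted HClO4] = 0.0002127 / 0.01078 = 0.01973 M.
Dilution factor = 200.0/6.990 = 28.61, so [stock] = 0.01973 x 28.61 = 0.565 M.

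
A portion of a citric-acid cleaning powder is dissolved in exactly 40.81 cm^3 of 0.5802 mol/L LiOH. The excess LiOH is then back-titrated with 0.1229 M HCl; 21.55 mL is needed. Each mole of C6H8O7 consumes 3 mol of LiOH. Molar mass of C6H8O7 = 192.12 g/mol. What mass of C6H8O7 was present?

Total n(LiOH) added = 0.5802 x 0.04081 = 0.02368 mol.
n(HCl) used = 0.1229 x 0.02155 = 0.002648 mol, which equals the excess n(LiOH).
So n(LiOH) consumed by the sample = 0.02368 - 0.002648 = 0.02103 mol.
n(C6H8O7) = 0.02103 / 3 = 0.007010 mol.
mass = 0.007010 mol x 192.12 g/mol = 1.35 g.

1.35 g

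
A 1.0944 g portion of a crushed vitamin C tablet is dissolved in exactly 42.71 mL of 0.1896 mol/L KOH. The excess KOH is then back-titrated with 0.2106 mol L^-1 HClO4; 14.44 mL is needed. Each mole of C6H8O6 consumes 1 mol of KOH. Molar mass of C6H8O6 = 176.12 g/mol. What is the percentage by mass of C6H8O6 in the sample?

Total n(KOH) added = 0.1896 x 0.04271 = 0.008098 mol.
n(HClO4) used = 0.2106 x 0.01444 = 0.003041 mol, which equals the excess n(KOH).
So n(KOH) consumed by the sample = 0.008098 - 0.003041 = 0.005057 mol.
n(C6H8O6) = 0.005057 / 1 = 0.005057 mol.
mass C6H8O6 = 0.005057 x 176.12 = 0.8906 g, so %C6H8O6 = 0.8906/1.0944 x 100 = 81.4%.

81.4%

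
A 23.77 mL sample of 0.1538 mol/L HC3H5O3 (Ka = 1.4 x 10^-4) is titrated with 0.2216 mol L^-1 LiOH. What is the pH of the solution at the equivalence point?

n(HC3H5O3) = 0.1538 x 0.02377 = 0.003656 mol; V(LiOH) at equivalence = 0.003656/0.2216 = 0.01650 L.
At equivalence all the acid is converted to C3H5O3-; total volume = 0.02377 + 0.01650 = 0.04027 L, so [C3H5O3-] = 0.003656/0.04027 = 0.09079 M.
Kb = Kw/Ka = 1.0e-14 / 1.4 x 10^-4 = 7.14e-11.
[OH^-] = sqrt(Kb x [C3H5O3-]) = sqrt(7.14e-11 x 0.09079) = 2.55e-6 M.
pOH = 5.59, so pH = 14.00 - 5.59 = 8.41.

8.41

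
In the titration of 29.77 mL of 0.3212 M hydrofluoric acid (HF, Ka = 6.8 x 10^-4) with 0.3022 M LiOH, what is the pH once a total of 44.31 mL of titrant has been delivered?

12.71

n(acid) = 0.3212 x 0.02977 = 0.009562 mol; n(LiOH) added = 0.3022 x 0.04431 = 0.01339 mol.
Base is in excess by 0.01339 - 0.009562 = 0.003828 mol in a total volume of 0.07408 L.
[OH^-] = 0.003828/0.07408 = 0.05168 M, so pOH = 1.29 and pH = 14.00 - 1.29 = 12.71.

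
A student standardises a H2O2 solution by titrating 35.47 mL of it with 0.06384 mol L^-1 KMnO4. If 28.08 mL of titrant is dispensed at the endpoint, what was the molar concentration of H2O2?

n(KMnO4) = 0.06384 x 0.02808 = 0.001793 mol.
From the balanced equation, 2 mol KMnO4 reacts with 5 mol H2O2, so n(H2O2) = 0.001793 x 5/2 = 0.004482 mol.
[H2O2] = 0.004482 / 0.03547 L = 0.126 M.

0.126 M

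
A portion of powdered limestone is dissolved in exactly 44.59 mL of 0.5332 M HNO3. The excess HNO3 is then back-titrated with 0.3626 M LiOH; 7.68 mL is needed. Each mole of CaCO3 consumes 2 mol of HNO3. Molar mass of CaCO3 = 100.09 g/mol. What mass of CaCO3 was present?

Total n(HNO3) added = 0.5332 x 0.04459 = 0.02378 mol.
n(LiOH) used = 0.3626 x 0.007680 = 0.002785 mol, which equals the excess n(HNO3).
So n(HNO3) consumed by the sample = 0.02378 - 0.002785 = 0.02099 mol.
n(CaCO3) = 0.02099 / 2 = 0.01050 mol.
mass = 0.01050 mol x 100.09 g/mol = 1.05 g.

1.05 g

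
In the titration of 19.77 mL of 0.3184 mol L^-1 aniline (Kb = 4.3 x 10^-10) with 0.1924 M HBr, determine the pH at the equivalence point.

2.78

n(C6H5NH2) = 0.3184 x 0.01977 = 0.006295 mol; V(HBr) at equivalence = 0.006295/0.1924 = 0.03272 L.
At equivalence the base is fully converted to C6H5NH3+; total volume = 0.05249 L, so [C6H5NH3+] = 0.006295/0.05249 = 0.1199 M.
Ka(C6H5NH3+) = Kw/Kb = 1.0e-14 / 4.3 x 10^-10 = 2.33e-5.
[H^+] = sqrt(Ka x [C6H5NH3+]) = sqrt(2.33e-5 x 0.1199) = 0.00167 M.
pH = -log(0.00167) = 2.78.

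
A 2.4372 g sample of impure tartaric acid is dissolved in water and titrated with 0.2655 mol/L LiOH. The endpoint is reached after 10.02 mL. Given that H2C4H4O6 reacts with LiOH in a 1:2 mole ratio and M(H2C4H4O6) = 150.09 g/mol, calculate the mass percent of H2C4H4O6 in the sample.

8.19%

n(LiOH) = 0.2655 x 0.01002 = 0.002660 mol.
n(H2C4H4O6) = 0.002660 / 2 = 0.001330 mol.
mass of H2C4H4O6 = 0.001330 x 150.09 = 0.1996 g.
% purity = 0.1996 / 2.4372 x 100 = 8.19%.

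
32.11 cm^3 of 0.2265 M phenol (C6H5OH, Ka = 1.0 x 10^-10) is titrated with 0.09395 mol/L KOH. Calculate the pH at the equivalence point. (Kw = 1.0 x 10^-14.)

n(C6H5OH) = 0.2265 x 0.03211 = 0.007273 mol; V(KOH) at equivalence = 0.007273/0.09395 = 0.07741 L.
At equivalence all the acid is converted to C6H5O-; total volume = 0.03211 + 0.07741 = 0.1095 L, so [C6H5O-] = 0.007273/0.1095 = 0.06641 M.
Kb = Kw/Ka = 1.0e-14 / 1.0 x 10^-10 = 0.000100.
[OH^-] = sqrt(Kb x [C6H5O-]) = sqrt(0.000100 x 0.06641) = 0.00258 M.
pOH = 2.59, so pH = 14.00 - 2.59 = 11.41.

11.41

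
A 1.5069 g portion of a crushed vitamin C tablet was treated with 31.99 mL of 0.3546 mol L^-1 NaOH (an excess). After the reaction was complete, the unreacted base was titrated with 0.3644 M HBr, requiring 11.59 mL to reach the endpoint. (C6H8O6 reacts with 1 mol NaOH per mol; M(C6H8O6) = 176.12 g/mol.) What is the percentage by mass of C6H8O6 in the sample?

83.2%

Total n(NaOH) added = 0.3546 x 0.03199 = 0.01134 mol.
n(HBr) used = 0.3644 x 0.01159 = 0.004223 mol, which equals the excess n(NaOH).
So n(NaOH) consumed by the sample = 0.01134 - 0.004223 = 0.007120 mol.
n(C6H8O6) = 0.007120 / 1 = 0.007120 mol.
mass C6H8O6 = 0.007120 x 176.12 = 1.254 g, so %C6H8O6 = 1.254/1.5069 x 100 = 83.2%.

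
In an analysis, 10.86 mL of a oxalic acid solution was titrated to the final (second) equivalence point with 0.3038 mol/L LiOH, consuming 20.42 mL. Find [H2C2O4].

n(LiOH) = 0.3038 x 0.02042 = 0.006204 mol.
At the final (second) equivalence point, 2 mol OH^- react per mol H2C2O4, so n(H2C2O4) = 0.006204 / 2 = 0.003102 mol.
[H2C2O4] = 0.003102 / 0.01086 L = 0.286 M.

0.286 M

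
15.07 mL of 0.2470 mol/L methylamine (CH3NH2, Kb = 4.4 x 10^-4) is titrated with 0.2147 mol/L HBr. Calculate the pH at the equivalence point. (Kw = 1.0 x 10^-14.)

n(CH3NH2) = 0.2470 x 0.01507 = 0.003722 mol; V(HBr) at equivalence = 0.003722/0.2147 = 0.01734 L.
At equivalence the base is fully converted to CH3NH3+; total volume = 0.03241 L, so [CH3NH3+] = 0.003722/0.03241 = 0.1149 M.
Ka(CH3NH3+) = Kw/Kb = 1.0e-14 / 4.4 x 10^-4 = 2.27e-11.
[H^+] = sqrt(Ka x [CH3NH3+]) = sqrt(2.27e-11 x 0.1149) = 1.62e-6 M.
pH = -log(1.62e-6) = 5.79.

5.79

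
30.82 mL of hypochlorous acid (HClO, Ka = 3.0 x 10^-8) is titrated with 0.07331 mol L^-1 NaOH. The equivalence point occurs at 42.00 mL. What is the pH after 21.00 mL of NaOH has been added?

21.00 mL is exactly half the equivalence volume (42.00/2), i.e. the half-equivalence point.
There, n(HA) = n(A^-), so pH = pKa = -log(3.0 x 10^-8) = 7.52.

7.52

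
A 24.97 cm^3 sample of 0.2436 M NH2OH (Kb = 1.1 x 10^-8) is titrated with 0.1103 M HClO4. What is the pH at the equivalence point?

n(NH2OH) = 0.2436 x 0.02497 = 0.006083 mol; V(HClO4) at equivalence = 0.006083/0.1103 = 0.05515 L.
At equivalence the base is fully converted to NH3OH+; total volume = 0.08012 L, so [NH3OH+] = 0.006083/0.08012 = 0.07592 M.
Ka(NH3OH+) = Kw/Kb = 1.0e-14 / 1.1 x 10^-8 = 9.09e-7.
[H^+] = sqrt(Ka x [NH3OH+]) = sqrt(9.09e-7 x 0.07592) = 0.000263 M.
pH = -log(0.000263) = 3.58.

3.58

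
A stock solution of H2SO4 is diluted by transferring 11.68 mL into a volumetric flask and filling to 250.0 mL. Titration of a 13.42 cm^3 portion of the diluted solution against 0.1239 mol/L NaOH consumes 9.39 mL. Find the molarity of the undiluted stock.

n(NaOH) = 0.1239 x 0.009390 = 0.001163 mol.
n(H2SO4) in the aliquot = 0.001163 x 1/2 = 0.0005817 mol.
[diluted H2SO4] = 0.0005817 / 0.01342 = 0.04335 M.
Dilution factor = 250.0/11.68 = 21.40, so [stock] = 0.04335 x 21.40 = 0.928 M.

0.928 M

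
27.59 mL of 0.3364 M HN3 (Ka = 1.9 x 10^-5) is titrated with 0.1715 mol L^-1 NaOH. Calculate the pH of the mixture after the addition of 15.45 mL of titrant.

4.32

Initial n(HN3) = 0.3364 x 0.02759 = 0.009281 mol.
n(NaOH) added = 0.1715 x 0.01545 = 0.002650 mol, converting that many moles of HN3 to N3-.
Remaining n(HN3) = 0.006632 mol; n(N3-) = 0.002650 mol.
By Henderson-Hasselbalch, pH = pKa + log([A^-]/[HA]) = 4.72 + log(0.002650/0.006632) = 4.72 + (-0.40) = 4.32.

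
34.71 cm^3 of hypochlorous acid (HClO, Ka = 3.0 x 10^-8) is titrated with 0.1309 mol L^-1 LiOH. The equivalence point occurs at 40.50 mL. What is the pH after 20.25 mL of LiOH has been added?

20.25 mL is exactly half the equivalence volume (40.50/2), i.e. the half-equivalence point.
There, n(HA) = n(A^-), so pH = pKa = -log(3.0 x 10^-8) = 7.52.

7.52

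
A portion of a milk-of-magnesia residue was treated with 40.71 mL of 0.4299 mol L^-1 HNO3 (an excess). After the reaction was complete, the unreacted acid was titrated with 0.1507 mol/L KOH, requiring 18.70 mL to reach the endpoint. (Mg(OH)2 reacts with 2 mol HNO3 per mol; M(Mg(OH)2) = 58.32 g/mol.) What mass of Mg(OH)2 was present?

Total n(HNO3) added = 0.4299 x 0.04071 = 0.01750 mol.
n(KOH) used = 0.1507 x 0.01870 = 0.002818 mol, which equals the excess n(HNO3).
So n(HNO3) consumed by the sample = 0.01750 - 0.002818 = 0.01468 mol.
n(Mg(OH)2) = 0.01468 / 2 = 0.007342 mol.
mass = 0.007342 mol x 58.32 g/mol = 0.428 g.

0.428 g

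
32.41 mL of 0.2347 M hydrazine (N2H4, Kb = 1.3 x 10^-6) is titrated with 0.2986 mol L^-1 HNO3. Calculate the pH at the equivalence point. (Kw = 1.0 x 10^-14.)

4.50

n(N2H4) = 0.2347 x 0.03241 = 0.007607 mol; V(HNO3) at equivalence = 0.007607/0.2986 = 0.02547 L.
At equivalence the base is fully converted to N2H5+; total volume = 0.05788 L, so [N2H5+] = 0.007607/0.05788 = 0.1314 M.
Ka(N2H5+) = Kw/Kb = 1.0e-14 / 1.3 x 10^-6 = 7.69e-9.
[H^+] = sqrt(Ka x [N2H5+]) = sqrt(7.69e-9 x 0.1314) = 3.18e-5 M.
pH = -log(3.18e-5) = 4.50.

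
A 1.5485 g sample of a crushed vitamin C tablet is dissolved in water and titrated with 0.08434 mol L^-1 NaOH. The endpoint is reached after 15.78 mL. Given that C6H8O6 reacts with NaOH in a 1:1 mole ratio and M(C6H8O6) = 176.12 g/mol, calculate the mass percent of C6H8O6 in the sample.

15.1%

n(NaOH) = 0.08434 x 0.01578 = 0.001331 mol.
n(C6H8O6) = 0.001331 / 1 = 0.001331 mol.
mass of C6H8O6 = 0.001331 x 176.12 = 0.2344 g.
% purity = 0.2344 / 1.5485 x 100 = 15.1%.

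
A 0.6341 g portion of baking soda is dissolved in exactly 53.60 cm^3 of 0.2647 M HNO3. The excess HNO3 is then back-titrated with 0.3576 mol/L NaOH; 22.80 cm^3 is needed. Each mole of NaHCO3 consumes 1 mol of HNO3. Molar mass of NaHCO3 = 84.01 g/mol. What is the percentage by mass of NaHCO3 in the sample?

Total n(HNO3) added = 0.2647 x 0.05360 = 0.01419 mol.
n(NaOH) used = 0.3576 x 0.02280 = 0.008153 mol, which equals the excess n(HNO3).
So n(HNO3) consumed by the sample = 0.01419 - 0.008153 = 0.006035 mol.
n(NaHCO3) = 0.006035 / 1 = 0.006035 mol.
mass NaHCO3 = 0.006035 x 84.01 = 0.5070 g, so %NaHCO3 = 0.5070/0.6341 x 100 = 80.0%.

80.0%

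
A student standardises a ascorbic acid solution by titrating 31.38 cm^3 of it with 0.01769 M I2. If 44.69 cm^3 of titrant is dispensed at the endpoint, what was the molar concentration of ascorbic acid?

0.0252 M

n(I2) = 0.01769 x 0.04469 = 0.0007906 mol.
From the balanced equation, 1 mol I2 reacts with 1 mol ascorbic acid, so n(ascorbic acid) = 0.0007906 x 1/1 = 0.0007906 mol.
[ascorbic acid] = 0.0007906 / 0.03138 L = 0.0252 M.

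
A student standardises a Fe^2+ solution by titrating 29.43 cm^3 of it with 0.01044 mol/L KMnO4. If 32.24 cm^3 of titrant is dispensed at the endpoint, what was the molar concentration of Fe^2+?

0.0572 M

n(KMnO4) = 0.01044 x 0.03224 = 0.0003366 mol.
From the balanced equation, 1 mol KMnO4 reacts with 5 mol Fe^2+, so n(Fe^2+) = 0.0003366 x 5/1 = 0.001683 mol.
[Fe^2+] = 0.001683 / 0.02943 L = 0.0572 M.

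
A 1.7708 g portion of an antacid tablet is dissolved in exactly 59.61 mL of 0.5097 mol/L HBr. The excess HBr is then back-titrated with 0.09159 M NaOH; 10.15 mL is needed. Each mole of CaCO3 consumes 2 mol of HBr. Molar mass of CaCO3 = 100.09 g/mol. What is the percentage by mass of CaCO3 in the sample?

Total n(HBr) added = 0.5097 x 0.05961 = 0.03038 mol.
n(NaOH) used = 0.09159 x 0.01015 = 0.0009296 mol, which equals the excess n(HBr).
So n(HBr) consumed by the sample = 0.03038 - 0.0009296 = 0.02945 mol.
n(CaCO3) = 0.02945 / 2 = 0.01473 mol.
mass CaCO3 = 0.01473 x 100.09 = 1.474 g, so %CaCO3 = 1.474/1.7708 x 100 = 83.2%.

83.2%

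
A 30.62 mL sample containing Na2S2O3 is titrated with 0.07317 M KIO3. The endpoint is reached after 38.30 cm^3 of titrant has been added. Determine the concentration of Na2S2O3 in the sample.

0.549 M

n(KIO3) = 0.07317 x 0.03830 = 0.002802 mol.
From the balanced equation, 1 mol KIO3 reacts with 6 mol Na2S2O3, so n(Na2S2O3) = 0.002802 x 6/1 = 0.01681 mol.
[Na2S2O3] = 0.01681 / 0.03062 L = 0.549 M.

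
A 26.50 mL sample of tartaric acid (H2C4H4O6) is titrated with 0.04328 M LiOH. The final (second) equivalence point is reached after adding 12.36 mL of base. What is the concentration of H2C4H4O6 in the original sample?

0.0101 M

n(LiOH) = 0.04328 x 0.01236 = 0.0005349 mol.
At the final (second) equivalence point, 2 mol OH^- react per mol H2C4H4O6, so n(H2C4H4O6) = 0.0005349 / 2 = 0.0002675 mol.
[H2C4H4O6] = 0.0002675 / 0.02650 L = 0.0101 M.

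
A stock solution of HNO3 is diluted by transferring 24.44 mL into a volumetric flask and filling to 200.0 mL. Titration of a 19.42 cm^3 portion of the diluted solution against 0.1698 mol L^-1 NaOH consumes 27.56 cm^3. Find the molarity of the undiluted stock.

n(NaOH) = 0.1698 x 0.02756 = 0.004680 mol.
n(HNO3) in the aliquot = 0.004680 mol.
[diluted HNO3] = 0.004680 / 0.01942 = 0.2410 M.
Dilution factor = 200.0/24.44 = 8.183, so [stock] = 0.2410 x 8.183 = 1.97 M.

1.97 M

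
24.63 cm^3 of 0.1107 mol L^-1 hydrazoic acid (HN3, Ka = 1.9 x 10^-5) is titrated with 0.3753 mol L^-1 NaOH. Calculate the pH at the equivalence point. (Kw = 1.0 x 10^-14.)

8.83

n(HN3) = 0.1107 x 0.02463 = 0.002727 mol; V(NaOH) at equivalence = 0.002727/0.3753 = 0.007265 L.
At equivalence all the acid is converted to N3-; total volume = 0.02463 + 0.007265 = 0.03189 L, so [N3-] = 0.002727/0.03189 = 0.08549 M.
Kb = Kw/Ka = 1.0e-14 / 1.9 x 10^-5 = 5.26e-10.
[OH^-] = sqrt(Kb x [N3-]) = sqrt(5.26e-10 x 0.08549) = 6.71e-6 M.
pOH = 5.17, so pH = 14.00 - 5.17 = 8.83.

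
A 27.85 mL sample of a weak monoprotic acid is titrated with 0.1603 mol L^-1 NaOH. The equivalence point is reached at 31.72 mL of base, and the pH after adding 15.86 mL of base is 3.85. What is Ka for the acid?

15.86 mL is half of the equivalence volume, so this is the half-equivalence point where [HA] = [A^-].
At half-equivalence pH = pKa, so pKa = 3.85.
Ka = 10^(-3.85) = 1.4 x 10^-4.

1.4 x 10^-4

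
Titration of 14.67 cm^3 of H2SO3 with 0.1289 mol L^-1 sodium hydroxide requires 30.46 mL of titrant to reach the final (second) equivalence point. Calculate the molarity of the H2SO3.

0.134 M

n(NaOH) = 0.1289 x 0.03046 = 0.003926 mol.
At the final (second) equivalence point, 2 mol OH^- react per mol H2SO3, so n(H2SO3) = 0.003926 / 2 = 0.001963 mol.
[H2SO3] = 0.001963 / 0.01467 L = 0.134 M.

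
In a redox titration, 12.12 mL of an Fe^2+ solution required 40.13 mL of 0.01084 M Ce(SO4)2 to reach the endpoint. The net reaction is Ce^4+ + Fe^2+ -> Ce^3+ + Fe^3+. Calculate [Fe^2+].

n(Ce(SO4)2) = 0.01084 x 0.04013 = 0.0004350 mol.
From the balanced equation, 1 mol Ce(SO4)2 reacts with 1 mol Fe^2+, so n(Fe^2+) = 0.0004350 x 1/1 = 0.0004350 mol.
[Fe^2+] = 0.0004350 / 0.01212 L = 0.0359 M.

0.0359 M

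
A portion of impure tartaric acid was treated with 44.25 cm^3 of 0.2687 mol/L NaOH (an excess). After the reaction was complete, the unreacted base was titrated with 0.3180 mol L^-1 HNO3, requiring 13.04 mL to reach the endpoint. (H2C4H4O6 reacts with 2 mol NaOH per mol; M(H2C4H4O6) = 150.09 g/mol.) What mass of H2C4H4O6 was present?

Total n(NaOH) added = 0.2687 x 0.04425 = 0.01189 mol.
n(HNO3) used = 0.3180 x 0.01304 = 0.004147 mol, which equals the excess n(NaOH).
So n(NaOH) consumed by the sample = 0.01189 - 0.004147 = 0.007743 mol.
n(H2C4H4O6) = 0.007743 / 2 = 0.003872 mol.
mass = 0.003872 mol x 150.09 g/mol = 0.581 g.

0.581 g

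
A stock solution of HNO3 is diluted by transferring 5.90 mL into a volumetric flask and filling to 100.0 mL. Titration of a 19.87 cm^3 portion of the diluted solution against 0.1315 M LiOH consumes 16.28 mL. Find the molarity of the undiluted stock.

n(LiOH) = 0.1315 x 0.01628 = 0.002141 mol.
n(HNO3) in the aliquot = 0.002141 mol.
[diluted HNO3] = 0.002141 / 0.01987 = 0.1077 M.
Dilution factor = 100.0/5.900 = 16.95, so [stock] = 0.1077 x 16.95 = 1.83 M.

1.83 M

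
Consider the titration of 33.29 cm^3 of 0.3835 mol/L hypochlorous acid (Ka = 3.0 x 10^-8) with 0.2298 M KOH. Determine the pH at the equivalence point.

n(HClO) = 0.3835 x 0.03329 = 0.01277 mol; V(KOH) at equivalence = 0.01277/0.2298 = 0.05556 L.
At equivalence all the acid is converted to ClO-; total volume = 0.03329 + 0.05556 = 0.08885 L, so [ClO-] = 0.01277/0.08885 = 0.1437 M.
Kb = Kw/Ka = 1.0e-14 / 3.0 x 10^-8 = 3.33e-7.
[OH^-] = sqrt(Kb x [ClO-]) = sqrt(3.33e-7 x 0.1437) = 0.000219 M.
pOH = 3.66, so pH = 14.00 - 3.66 = 10.34.

10.34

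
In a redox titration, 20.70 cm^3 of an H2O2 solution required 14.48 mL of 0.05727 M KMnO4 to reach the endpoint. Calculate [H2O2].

0.100 M

n(KMnO4) = 0.05727 x 0.01448 = 0.0008293 mol.
From the balanced equation, 2 mol KMnO4 reacts with 5 mol H2O2, so n(H2O2) = 0.0008293 x 5/2 = 0.002073 mol.
[H2O2] = 0.002073 / 0.02070 L = 0.100 M.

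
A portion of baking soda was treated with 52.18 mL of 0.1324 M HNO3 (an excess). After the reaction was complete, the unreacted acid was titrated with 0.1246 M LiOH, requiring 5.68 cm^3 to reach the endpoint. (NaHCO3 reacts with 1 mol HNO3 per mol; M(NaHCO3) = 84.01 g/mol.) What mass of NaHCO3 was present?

0.521 g

Total n(HNO3) added = 0.1324 x 0.05218 = 0.006909 mol.
n(LiOH) used = 0.1246 x 0.005680 = 0.0007077 mol, which equals the excess n(HNO3).
So n(HNO3) consumed by the sample = 0.006909 - 0.0007077 = 0.006201 mol.
n(NaHCO3) = 0.006201 / 1 = 0.006201 mol.
mass = 0.006201 mol x 84.01 g/mol = 0.521 g.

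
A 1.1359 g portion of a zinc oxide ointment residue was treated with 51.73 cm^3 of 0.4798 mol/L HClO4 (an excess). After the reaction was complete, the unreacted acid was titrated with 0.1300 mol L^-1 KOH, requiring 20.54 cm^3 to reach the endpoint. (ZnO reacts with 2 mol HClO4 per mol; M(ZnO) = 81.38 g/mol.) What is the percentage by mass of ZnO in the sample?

Total n(HClO4) added = 0.4798 x 0.05173 = 0.02482 mol.
n(KOH) used = 0.1300 x 0.02054 = 0.002670 mol, which equals the excess n(HClO4).
So n(HClO4) consumed by the sample = 0.02482 - 0.002670 = 0.02215 mol.
n(ZnO) = 0.02215 / 2 = 0.01107 mol.
mass ZnO = 0.01107 x 81.38 = 0.9013 g, so %ZnO = 0.9013/1.1359 x 100 = 79.3%.

79.3%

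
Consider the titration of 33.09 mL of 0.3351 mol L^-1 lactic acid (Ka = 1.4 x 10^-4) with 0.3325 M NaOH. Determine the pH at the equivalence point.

n(HC3H5O3) = 0.3351 x 0.03309 = 0.01109 mol; V(NaOH) at equivalence = 0.01109/0.3325 = 0.03335 L.
At equivalence all the acid is converted to C3H5O3-; total volume = 0.03309 + 0.03335 = 0.06644 L, so [C3H5O3-] = 0.01109/0.06644 = 0.1669 M.
Kb = Kw/Ka = 1.0e-14 / 1.4 x 10^-4 = 7.14e-11.
[OH^-] = sqrt(Kb x [C3H5O3-]) = sqrt(7.14e-11 x 0.1669) = 3.45e-6 M.
pOH = 5.46, so pH = 14.00 - 5.46 = 8.54.

8.54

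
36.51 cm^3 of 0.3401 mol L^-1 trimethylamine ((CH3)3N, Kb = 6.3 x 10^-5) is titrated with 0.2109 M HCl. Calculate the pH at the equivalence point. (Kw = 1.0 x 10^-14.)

5.34

n((CH3)3N) = 0.3401 x 0.03651 = 0.01242 mol; V(HCl) at equivalence = 0.01242/0.2109 = 0.05888 L.
At equivalence the base is fully converted to (CH3)3NH+; total volume = 0.09539 L, so [(CH3)3NH+] = 0.01242/0.09539 = 0.1302 M.
Ka((CH3)3NH+) = Kw/Kb = 1.0e-14 / 6.3 x 10^-5 = 1.59e-10.
[H^+] = sqrt(Ka x [(CH3)3NH+]) = sqrt(1.59e-10 x 0.1302) = 4.55e-6 M.
pH = -log(4.55e-6) = 5.34.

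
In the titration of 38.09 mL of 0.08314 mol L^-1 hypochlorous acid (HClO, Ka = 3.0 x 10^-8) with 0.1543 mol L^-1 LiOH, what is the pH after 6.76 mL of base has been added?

Initial n(HClO) = 0.08314 x 0.03809 = 0.003167 mol.
n(LiOH) added = 0.1543 x 0.006760 = 0.001043 mol, converting that many moles of HClO to ClO-.
Remaining n(HClO) = 0.002124 mol; n(ClO-) = 0.001043 mol.
By Henderson-Hasselbalch, pH = pKa + log([A^-]/[HA]) = 7.52 + log(0.001043/0.002124) = 7.52 + (-0.31) = 7.21.

7.21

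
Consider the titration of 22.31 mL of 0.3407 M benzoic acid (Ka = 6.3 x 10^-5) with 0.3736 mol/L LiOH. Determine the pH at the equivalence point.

n(C6H5COOH) = 0.3407 x 0.02231 = 0.007601 mol; V(LiOH) at equivalence = 0.007601/0.3736 = 0.02035 L.
At equivalence all the acid is converted to C6H5COO-; total volume = 0.02231 + 0.02035 = 0.04266 L, so [C6H5COO-] = 0.007601/0.04266 = 0.1782 M.
Kb = Kw/Ka = 1.0e-14 / 6.3 x 10^-5 = 1.59e-10.
[OH^-] = sqrt(Kb x [C6H5COO-]) = sqrt(1.59e-10 x 0.1782) = 5.32e-6 M.
pOH = 5.27, so pH = 14.00 - 5.27 = 8.73.

8.73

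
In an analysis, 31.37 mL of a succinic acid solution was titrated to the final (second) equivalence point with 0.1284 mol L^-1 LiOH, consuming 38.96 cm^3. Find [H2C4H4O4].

0.0797 M

n(LiOH) = 0.1284 x 0.03896 = 0.005002 mol.
At the final (second) equivalence point, 2 mol OH^- react per mol H2C4H4O4, so n(H2C4H4O4) = 0.005002 / 2 = 0.002501 mol.
[H2C4H4O4] = 0.002501 / 0.03137 L = 0.0797 M.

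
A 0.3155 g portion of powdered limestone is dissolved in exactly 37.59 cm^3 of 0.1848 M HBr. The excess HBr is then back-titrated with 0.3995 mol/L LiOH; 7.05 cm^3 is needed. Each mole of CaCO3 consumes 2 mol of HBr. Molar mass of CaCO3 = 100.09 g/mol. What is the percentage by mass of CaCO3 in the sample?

Total n(HBr) added = 0.1848 x 0.03759 = 0.006947 mol.
n(LiOH) used = 0.3995 x 0.007050 = 0.002816 mol, which equals the excess n(HBr).
So n(HBr) consumed by the sample = 0.006947 - 0.002816 = 0.004130 mol.
n(CaCO3) = 0.004130 / 2 = 0.002065 mol.
mass CaCO3 = 0.002065 x 100.09 = 0.2067 g, so %CaCO3 = 0.2067/0.3155 x 100 = 65.5%.

65.5%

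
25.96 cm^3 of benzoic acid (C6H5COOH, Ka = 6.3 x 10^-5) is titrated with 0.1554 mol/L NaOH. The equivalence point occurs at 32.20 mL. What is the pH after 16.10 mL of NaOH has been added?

4.20

16.10 mL is exactly half the equivalence volume (32.20/2), i.e. the half-equivalence point.
There, n(HA) = n(A^-), so pH = pKa = -log(6.3 x 10^-5) = 4.20.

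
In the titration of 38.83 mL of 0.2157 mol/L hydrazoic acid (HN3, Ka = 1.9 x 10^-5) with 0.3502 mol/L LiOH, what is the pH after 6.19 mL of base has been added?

Initial n(HN3) = 0.2157 x 0.03883 = 0.008376 mol.
n(LiOH) added = 0.3502 x 0.006190 = 0.002168 mol, converting that many moles of HN3 to N3-.
Remaining n(HN3) = 0.006208 mol; n(N3-) = 0.002168 mol.
By Henderson-Hasselbalch, pH = pKa + log([A^-]/[HA]) = 4.72 + log(0.002168/0.006208) = 4.72 + (-0.46) = 4.26.

4.26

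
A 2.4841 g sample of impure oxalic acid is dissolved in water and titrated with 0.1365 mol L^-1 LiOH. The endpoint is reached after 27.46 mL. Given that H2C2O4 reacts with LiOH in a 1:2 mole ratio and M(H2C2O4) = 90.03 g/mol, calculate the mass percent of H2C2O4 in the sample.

6.79%

n(LiOH) = 0.1365 x 0.02746 = 0.003748 mol.
n(H2C2O4) = 0.003748 / 2 = 0.001874 mol.
mass of H2C2O4 = 0.001874 x 90.03 = 0.1687 g.
% purity = 0.1687 / 2.4841 x 100 = 6.79%.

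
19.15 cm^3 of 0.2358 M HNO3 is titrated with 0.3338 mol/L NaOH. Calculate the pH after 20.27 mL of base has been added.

12.76

n(acid) = 0.2358 x 0.01915 = 0.004516 mol; n(NaOH) added = 0.3338 x 0.02027 = 0.006766 mol.
Base is in excess by 0.006766 - 0.004516 = 0.002251 mol in a total volume of 0.03942 L.
[OH^-] = 0.002251/0.03942 = 0.05709 M, so pOH = 1.24 and pH = 14.00 - 1.24 = 12.76.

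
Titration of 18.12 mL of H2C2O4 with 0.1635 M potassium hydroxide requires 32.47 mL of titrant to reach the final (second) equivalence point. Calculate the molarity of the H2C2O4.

0.146 M

n(KOH) = 0.1635 x 0.03247 = 0.005309 mol.
At the final (second) equivalence point, 2 mol OH^- react per mol H2C2O4, so n(H2C2O4) = 0.005309 / 2 = 0.002654 mol.
[H2C2O4] = 0.002654 / 0.01812 L = 0.146 M.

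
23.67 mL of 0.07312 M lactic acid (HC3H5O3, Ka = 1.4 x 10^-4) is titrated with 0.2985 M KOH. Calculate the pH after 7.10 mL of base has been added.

n(acid) = 0.07312 x 0.02367 = 0.001731 mol; n(KOH) added = 0.2985 x 0.007100 = 0.002119 mol.
Base is in excess by 0.002119 - 0.001731 = 0.0003886 mol in a total volume of 0.03077 L.
[OH^-] = 0.0003886/0.03077 = 0.01263 M, so pOH = 1.90 and pH = 14.00 - 1.90 = 12.10.

12.10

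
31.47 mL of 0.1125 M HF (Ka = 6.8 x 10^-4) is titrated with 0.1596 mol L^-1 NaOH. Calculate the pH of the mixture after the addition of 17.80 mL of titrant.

3.78

Initial n(HF) = 0.1125 x 0.03147 = 0.003540 mol.
n(NaOH) added = 0.1596 x 0.01780 = 0.002841 mol, converting that many moles of HF to F-.
Remaining n(HF) = 0.0006995 mol; n(F-) = 0.002841 mol.
By Henderson-Hasselbalch, pH = pKa + log([A^-]/[HA]) = 3.17 + log(0.002841/0.0006995) = 3.17 + (+0.61) = 3.78.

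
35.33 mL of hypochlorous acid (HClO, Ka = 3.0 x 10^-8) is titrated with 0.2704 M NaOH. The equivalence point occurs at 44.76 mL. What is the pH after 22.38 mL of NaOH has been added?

22.38 mL is exactly half the equivalence volume (44.76/2), i.e. the half-equivalence point.
There, n(HA) = n(A^-), so pH = pKa = -log(3.0 x 10^-8) = 7.52.

7.52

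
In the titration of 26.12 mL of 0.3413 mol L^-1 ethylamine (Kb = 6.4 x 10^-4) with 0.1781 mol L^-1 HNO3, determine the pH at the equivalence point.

n(C2H5NH2) = 0.3413 x 0.02612 = 0.008915 mol; V(HNO3) at equivalence = 0.008915/0.1781 = 0.05005 L.
At equivalence the base is fully converted to C2H5NH3+; total volume = 0.07617 L, so [C2H5NH3+] = 0.008915/0.07617 = 0.1170 M.
Ka(C2H5NH3+) = Kw/Kb = 1.0e-14 / 6.4 x 10^-4 = 1.56e-11.
[H^+] = sqrt(Ka x [C2H5NH3+]) = sqrt(1.56e-11 x 0.1170) = 1.35e-6 M.
pH = -log(1.35e-6) = 5.87.

5.87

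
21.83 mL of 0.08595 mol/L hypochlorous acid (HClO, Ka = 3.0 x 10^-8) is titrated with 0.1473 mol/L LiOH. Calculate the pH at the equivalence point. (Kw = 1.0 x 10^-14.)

10.13

n(HClO) = 0.08595 x 0.02183 = 0.001876 mol; V(LiOH) at equivalence = 0.001876/0.1473 = 0.01274 L.
At equivalence all the acid is converted to ClO-; total volume = 0.02183 + 0.01274 = 0.03457 L, so [ClO-] = 0.001876/0.03457 = 0.05428 M.
Kb = Kw/Ka = 1.0e-14 / 3.0 x 10^-8 = 3.33e-7.
[OH^-] = sqrt(Kb x [ClO-]) = sqrt(3.33e-7 x 0.05428) = 0.000135 M.
pOH = 3.87, so pH = 14.00 - 3.87 = 10.13.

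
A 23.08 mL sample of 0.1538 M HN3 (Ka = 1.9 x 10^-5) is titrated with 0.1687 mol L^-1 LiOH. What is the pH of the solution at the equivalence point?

n(HN3) = 0.1538 x 0.02308 = 0.003550 mol; V(LiOH) at equivalence = 0.003550/0.1687 = 0.02104 L.
At equivalence all the acid is converted to N3-; total volume = 0.02308 + 0.02104 = 0.04412 L, so [N3-] = 0.003550/0.04412 = 0.08045 M.
Kb = Kw/Ka = 1.0e-14 / 1.9 x 10^-5 = 5.26e-10.
[OH^-] = sqrt(Kb x [N3-]) = sqrt(5.26e-10 x 0.08045) = 6.51e-6 M.
pOH = 5.19, so pH = 14.00 - 5.19 = 8.81.

8.81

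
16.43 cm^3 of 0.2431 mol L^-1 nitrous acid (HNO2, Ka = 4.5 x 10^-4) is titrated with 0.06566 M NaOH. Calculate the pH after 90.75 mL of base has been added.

n(acid) = 0.2431 x 0.01643 = 0.003994 mol; n(NaOH) added = 0.06566 x 0.09075 = 0.005959 mol.
Base is in excess by 0.005959 - 0.003994 = 0.001965 mol in a total volume of 0.1072 L.
[OH^-] = 0.001965/0.1072 = 0.01833 M, so pOH = 1.74 and pH = 14.00 - 1.74 = 12.26.

12.26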